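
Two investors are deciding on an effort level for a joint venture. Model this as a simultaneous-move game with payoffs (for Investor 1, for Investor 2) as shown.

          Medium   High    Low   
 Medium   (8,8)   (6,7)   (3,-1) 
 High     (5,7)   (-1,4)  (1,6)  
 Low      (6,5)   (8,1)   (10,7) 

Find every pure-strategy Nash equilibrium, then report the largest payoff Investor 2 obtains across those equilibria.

Both Medium is a pure NE (Investor 1: 8 ≥ 6; Investor 2: 8 ≥ 7). Investor 2 gets 8.
Both Low is a pure NE (Investor 1: 10 ≥ 3; Investor 2: 7 ≥ 5). Investor 2 gets 7.
Every other cell has a profitable deviation for at least one player. Highest of {8, 7} is 8.

8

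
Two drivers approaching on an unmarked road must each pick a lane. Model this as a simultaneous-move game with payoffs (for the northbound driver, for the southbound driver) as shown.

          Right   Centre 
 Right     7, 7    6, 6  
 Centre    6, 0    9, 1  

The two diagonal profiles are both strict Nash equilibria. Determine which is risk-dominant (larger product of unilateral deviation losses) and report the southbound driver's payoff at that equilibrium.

1

At both Right: the northbound driver loses 7 − 6 = 1 by deviating; the southbound driver loses 7 − 6 = 1. Product = 1·1 = 1.
At both Centre: the northbound driver loses 9 − 6 = 3 by deviating; the southbound driver loses 1 − 0 = 1. Product = 3·1 = 3.
3 > 1, so both Centre is risk-dominant. The southbound driver's payoff there is 1.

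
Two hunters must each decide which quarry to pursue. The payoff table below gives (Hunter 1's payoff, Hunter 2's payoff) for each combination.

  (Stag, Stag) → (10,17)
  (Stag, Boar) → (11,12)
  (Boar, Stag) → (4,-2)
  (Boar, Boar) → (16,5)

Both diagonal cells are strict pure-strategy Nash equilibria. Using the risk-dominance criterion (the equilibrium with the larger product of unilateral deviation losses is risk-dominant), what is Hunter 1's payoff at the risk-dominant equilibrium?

16

At both Stag: Hunter 1 loses 10 − 4 = 6 by deviating; Hunter 2 loses 17 − 12 = 5. Product = 6·5 = 30.
At both Boar: Hunter 1 loses 16 − 11 = 5 by deviating; Hunter 2 loses 5 − (-2) = 7. Product = 5·7 = 35.
35 > 30, so both Boar is risk-dominant. Hunter 1's payoff there is 16.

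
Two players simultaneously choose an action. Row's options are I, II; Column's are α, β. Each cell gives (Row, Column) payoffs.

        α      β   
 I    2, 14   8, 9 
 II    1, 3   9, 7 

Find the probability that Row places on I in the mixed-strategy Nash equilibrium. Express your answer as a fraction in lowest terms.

Row's mix p on I must make Column indifferent between α and β.
Column's payoff from α: 14p + 3(1−p). From β: 9p + 7(1−p).
Set equal: 5p = 4(1−p) → p = 4/9.

4/9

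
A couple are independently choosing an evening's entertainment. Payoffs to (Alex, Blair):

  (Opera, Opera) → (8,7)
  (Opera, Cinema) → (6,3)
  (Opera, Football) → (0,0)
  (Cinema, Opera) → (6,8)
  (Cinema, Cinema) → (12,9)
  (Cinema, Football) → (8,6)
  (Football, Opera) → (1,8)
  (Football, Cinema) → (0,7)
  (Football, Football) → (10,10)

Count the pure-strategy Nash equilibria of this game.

Both Opera: Alex gets 8 (best alternative 6); Blair gets 7 (best alternative 3). Neither deviates — NE.
Both Cinema: Alex gets 12 (best alternative 6); Blair gets 9 (best alternative 8). Neither deviates — NE.
Both Football: Alex gets 10 (best alternative 8); Blair gets 10 (best alternative 8). Neither deviates — NE.
(Opera, Cinema) is not a NE: Alex would switch to Cinema (12 > 6).
No other cell survives both best-response checks, so there are 3 pure NE.

3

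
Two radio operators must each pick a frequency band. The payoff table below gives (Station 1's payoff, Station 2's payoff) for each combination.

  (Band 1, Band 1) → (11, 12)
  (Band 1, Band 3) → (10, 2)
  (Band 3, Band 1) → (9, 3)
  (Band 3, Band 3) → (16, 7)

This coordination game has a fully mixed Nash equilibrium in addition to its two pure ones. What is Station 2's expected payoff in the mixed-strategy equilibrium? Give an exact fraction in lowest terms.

Station 1 mixes with probability p on Band 1, chosen so Station 2 is indifferent: 12p + 3(1−p) = 2p + 7(1−p) gives p = 2/7.
Station 2's expected payoff is 12·2/7 + 3·5/7 = 39/7.

39/7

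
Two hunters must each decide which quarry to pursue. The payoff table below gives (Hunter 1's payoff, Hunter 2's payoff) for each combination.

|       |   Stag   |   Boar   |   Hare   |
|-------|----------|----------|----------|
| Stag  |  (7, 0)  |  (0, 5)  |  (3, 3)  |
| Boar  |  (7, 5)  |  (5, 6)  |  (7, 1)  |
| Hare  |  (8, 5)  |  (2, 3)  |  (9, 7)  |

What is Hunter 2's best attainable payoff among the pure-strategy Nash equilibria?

Both Boar is a pure NE (Hunter 1: 5 ≥ 2; Hunter 2: 6 ≥ 5). Hunter 2 gets 6.
Both Hare is a pure NE (Hunter 1: 9 ≥ 7; Hunter 2: 7 ≥ 5). Hunter 2 gets 7.
Every other cell has a profitable deviation for at least one player. Highest of {6, 7} is 7.

7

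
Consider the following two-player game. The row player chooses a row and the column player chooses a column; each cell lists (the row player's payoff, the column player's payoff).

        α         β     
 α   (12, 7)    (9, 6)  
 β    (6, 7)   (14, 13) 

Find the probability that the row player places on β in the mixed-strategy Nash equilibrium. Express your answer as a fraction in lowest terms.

1/7

The row player's mix p on α must make the column player indifferent between α and β.
The column player's payoff from α: 7p + 7(1−p). From β: 6p + 13(1−p).
Set equal: 1p = 6(1−p) → p = 6/7.
Probability on β is 1 − 6/7 = 1/7.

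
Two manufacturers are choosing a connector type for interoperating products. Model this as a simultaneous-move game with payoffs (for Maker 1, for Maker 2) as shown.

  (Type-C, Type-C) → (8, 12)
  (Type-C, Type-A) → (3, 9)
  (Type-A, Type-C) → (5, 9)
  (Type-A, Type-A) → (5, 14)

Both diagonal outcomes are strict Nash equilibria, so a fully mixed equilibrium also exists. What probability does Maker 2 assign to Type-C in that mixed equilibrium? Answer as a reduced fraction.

2/5

Maker 2's mix q on Type-C must make Maker 1 indifferent between Type-C and Type-A.
Maker 1's payoff from Type-C: 8q + 3(1−q). From Type-A: 5q + 5(1−q).
Set equal: 3q = 2(1−q) → q = 2/5.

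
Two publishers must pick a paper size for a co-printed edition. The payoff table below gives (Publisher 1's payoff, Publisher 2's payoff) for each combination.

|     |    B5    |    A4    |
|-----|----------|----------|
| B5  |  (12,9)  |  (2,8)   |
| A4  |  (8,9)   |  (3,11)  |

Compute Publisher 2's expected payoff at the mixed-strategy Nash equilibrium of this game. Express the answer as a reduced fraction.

Publisher 1 mixes with probability p on B5, chosen so Publisher 2 is indifferent: 9p + 9(1−p) = 8p + 11(1−p) gives p = 2/3.
Publisher 2's expected payoff is 9·2/3 + 9·1/3 = 9.

9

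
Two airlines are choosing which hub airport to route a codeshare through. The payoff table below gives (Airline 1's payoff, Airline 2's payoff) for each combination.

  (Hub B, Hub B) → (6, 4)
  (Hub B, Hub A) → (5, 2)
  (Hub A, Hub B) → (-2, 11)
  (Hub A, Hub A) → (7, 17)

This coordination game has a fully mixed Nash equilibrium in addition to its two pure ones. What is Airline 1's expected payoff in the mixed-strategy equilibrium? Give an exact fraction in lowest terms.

26/5

Airline 2 mixes with probability q on Hub B, chosen so Airline 1 is indifferent: 6q + 5(1−q) = (-2)q + 7(1−q) gives q = 1/5.
Airline 1's expected payoff (from either row, since indifferent) is 6·1/5 + 5·4/5 = 26/5.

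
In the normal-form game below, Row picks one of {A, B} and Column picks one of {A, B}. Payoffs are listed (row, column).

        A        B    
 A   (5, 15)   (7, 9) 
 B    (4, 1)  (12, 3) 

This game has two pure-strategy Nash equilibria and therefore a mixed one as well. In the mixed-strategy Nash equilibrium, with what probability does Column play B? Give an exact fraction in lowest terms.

1/6

Column's mix q on A must make Row indifferent between A and B.
Row's payoff from A: 5q + 7(1−q). From B: 4q + 12(1−q).
Set equal: 1q = 5(1−q) → q = 5/6.
Probability on B is 1 − 5/6 = 1/6.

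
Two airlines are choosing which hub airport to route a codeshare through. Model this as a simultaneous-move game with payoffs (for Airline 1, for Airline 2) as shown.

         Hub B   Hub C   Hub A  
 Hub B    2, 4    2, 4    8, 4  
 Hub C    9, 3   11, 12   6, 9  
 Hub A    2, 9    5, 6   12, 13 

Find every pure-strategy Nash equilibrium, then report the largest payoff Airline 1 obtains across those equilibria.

Both Hub C is a pure NE (Airline 1: 11 ≥ 5; Airline 2: 12 ≥ 9). Airline 1 gets 11.
Both Hub A is a pure NE (Airline 1: 12 ≥ 8; Airline 2: 13 ≥ 9). Airline 1 gets 12.
Every other cell has a profitable deviation for at least one player. Highest of {11, 12} is 12.

12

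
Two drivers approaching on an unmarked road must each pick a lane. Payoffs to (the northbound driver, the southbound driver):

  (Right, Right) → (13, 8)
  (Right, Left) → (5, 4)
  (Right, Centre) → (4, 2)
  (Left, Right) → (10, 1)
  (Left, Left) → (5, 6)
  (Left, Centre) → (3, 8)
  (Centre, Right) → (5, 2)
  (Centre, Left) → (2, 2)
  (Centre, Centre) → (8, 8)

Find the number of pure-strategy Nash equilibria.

2

Both Right: the northbound driver gets 13 (best alternative 10); the southbound driver gets 8 (best alternative 4). Neither deviates — NE.
Both Centre: the northbound driver gets 8 (best alternative 4); the southbound driver gets 8 (best alternative 2). Neither deviates — NE.
Both Left is not a NE: the southbound driver would switch to Centre (8 > 6).
No other cell survives both best-response checks, so there are 2 pure NE.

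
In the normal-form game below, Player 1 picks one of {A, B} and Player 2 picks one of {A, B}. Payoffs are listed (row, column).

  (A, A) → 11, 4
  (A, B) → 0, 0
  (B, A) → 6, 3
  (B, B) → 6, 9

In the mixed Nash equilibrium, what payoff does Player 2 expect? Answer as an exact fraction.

18/5

Player 1 mixes with probability p on A, chosen so Player 2 is indifferent: 4p + 3(1−p) = 0p + 9(1−p) gives p = 3/5.
Player 2's expected payoff is 4·3/5 + 3·2/5 = 18/5.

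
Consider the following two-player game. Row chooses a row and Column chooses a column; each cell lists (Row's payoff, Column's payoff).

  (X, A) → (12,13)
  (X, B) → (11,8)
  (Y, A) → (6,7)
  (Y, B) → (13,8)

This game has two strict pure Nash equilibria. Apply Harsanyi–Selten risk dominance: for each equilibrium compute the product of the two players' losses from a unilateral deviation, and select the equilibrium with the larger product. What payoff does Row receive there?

At (X, A): Row loses 12 − 6 = 6 by deviating; Column loses 13 − 8 = 5. Product = 6·5 = 30.
At (Y, B): Row loses 13 − 11 = 2 by deviating; Column loses 8 − 7 = 1. Product = 2·1 = 2.
30 > 2, so (X, A) is risk-dominant. Row's payoff there is 12.

12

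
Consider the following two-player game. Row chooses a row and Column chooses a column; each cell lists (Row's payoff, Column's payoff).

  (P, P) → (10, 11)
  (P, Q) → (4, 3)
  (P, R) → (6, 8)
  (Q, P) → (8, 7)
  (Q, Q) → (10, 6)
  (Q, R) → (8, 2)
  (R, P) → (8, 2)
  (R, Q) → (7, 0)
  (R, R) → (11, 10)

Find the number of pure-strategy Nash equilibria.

2

Both P: Row gets 10 (best alternative 8); Column gets 11 (best alternative 8). Neither deviates — NE.
Both R: Row gets 11 (best alternative 8); Column gets 10 (best alternative 2). Neither deviates — NE.
Both Q is not a NE: Column would switch to P (7 > 6).
No other cell survives both best-response checks, so there are 2 pure NE.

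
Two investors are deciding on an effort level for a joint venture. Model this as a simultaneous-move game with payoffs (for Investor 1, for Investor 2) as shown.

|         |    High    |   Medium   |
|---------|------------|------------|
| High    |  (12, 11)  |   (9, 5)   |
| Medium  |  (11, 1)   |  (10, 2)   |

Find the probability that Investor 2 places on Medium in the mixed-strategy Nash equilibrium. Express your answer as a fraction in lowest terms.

1/2

Investor 2's mix q on High must make Investor 1 indifferent between High and Medium.
Investor 1's payoff from High: 12q + 9(1−q). From Medium: 11q + 10(1−q).
Set equal: 1q = 1(1−q) → q = 1/2.
Probability on Medium is 1 − 1/2 = 1/2.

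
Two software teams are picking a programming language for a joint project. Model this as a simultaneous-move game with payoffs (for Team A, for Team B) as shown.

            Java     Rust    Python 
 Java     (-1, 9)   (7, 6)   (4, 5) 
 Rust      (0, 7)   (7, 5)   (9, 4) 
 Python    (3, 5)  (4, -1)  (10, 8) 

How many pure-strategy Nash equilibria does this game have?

Both Python: Team A gets 10 (best alternative 9); Team B gets 8 (best alternative 5). Neither deviates — NE.
Both Rust is not a NE: Team B would switch to Java (7 > 5).
No other cell survives both best-response checks, so there is 1 pure NE.

1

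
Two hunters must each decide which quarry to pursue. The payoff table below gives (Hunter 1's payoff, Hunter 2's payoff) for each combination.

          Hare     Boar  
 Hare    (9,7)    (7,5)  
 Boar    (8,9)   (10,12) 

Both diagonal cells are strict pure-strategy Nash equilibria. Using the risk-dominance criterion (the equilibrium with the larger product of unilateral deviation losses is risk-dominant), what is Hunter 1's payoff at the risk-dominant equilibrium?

At both Hare: Hunter 1 loses 9 − 8 = 1 by deviating; Hunter 2 loses 7 − 5 = 2. Product = 1·2 = 2.
At both Boar: Hunter 1 loses 10 − 7 = 3 by deviating; Hunter 2 loses 12 − 9 = 3. Product = 3·3 = 9.
9 > 2, so both Boar is risk-dominant. Hunter 1's payoff there is 10.

10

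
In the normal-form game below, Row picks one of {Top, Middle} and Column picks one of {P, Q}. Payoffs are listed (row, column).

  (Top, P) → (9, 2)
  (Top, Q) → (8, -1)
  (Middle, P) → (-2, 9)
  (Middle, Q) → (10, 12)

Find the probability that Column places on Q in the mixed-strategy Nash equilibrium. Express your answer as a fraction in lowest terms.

Column's mix q on P must make Row indifferent between Top and Middle.
Row's payoff from Top: 9q + 8(1−q). From Middle: (-2)q + 10(1−q).
Set equal: 11q = 2(1−q) → q = 2/13.
Probability on Q is 1 − 2/13 = 11/13.

11/13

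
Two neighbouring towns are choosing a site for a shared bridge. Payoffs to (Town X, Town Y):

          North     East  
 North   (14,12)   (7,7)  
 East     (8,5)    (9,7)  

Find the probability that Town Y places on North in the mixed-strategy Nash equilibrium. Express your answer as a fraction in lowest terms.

Town Y's mix q on North must make Town X indifferent between North and East.
Town X's payoff from North: 14q + 7(1−q). From East: 8q + 9(1−q).
Set equal: 6q = 2(1−q) → q = 2/8 = 1/4.

1/4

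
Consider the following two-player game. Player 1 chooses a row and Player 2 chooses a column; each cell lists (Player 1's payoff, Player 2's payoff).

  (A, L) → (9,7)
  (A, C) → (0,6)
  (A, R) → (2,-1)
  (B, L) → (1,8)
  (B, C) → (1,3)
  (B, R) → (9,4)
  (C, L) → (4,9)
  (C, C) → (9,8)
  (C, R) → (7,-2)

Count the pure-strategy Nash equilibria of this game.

1

(A, L): Player 1 gets 9 (best alternative 4); Player 2 gets 7 (best alternative 6). Neither deviates — NE.
(B, C) is not a NE: Player 1 would switch to C (9 > 1).
No other cell survives both best-response checks, so there is 1 pure NE.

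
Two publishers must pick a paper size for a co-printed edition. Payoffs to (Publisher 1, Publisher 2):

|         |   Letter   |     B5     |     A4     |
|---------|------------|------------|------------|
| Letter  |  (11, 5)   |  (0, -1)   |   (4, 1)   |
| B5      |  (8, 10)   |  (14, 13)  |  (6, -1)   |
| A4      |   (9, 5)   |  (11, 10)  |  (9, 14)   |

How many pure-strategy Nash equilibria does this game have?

3

Both Letter: Publisher 1 gets 11 (best alternative 9); Publisher 2 gets 5 (best alternative 1). Neither deviates — NE.
Both B5: Publisher 1 gets 14 (best alternative 11); Publisher 2 gets 13 (best alternative 10). Neither deviates — NE.
Both A4: Publisher 1 gets 9 (best alternative 6); Publisher 2 gets 14 (best alternative 10). Neither deviates — NE.
(A4, B5) is not a NE: Publisher 1 would switch to B5 (14 > 11).
No other cell survives both best-response checks, so there are 3 pure NE.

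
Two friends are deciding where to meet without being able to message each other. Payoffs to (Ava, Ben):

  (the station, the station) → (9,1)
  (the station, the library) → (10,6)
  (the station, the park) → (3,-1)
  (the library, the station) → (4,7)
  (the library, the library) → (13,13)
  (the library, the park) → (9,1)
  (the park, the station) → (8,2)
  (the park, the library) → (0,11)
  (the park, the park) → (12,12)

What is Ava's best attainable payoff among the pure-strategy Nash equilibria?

Both the library is a pure NE (Ava: 13 ≥ 10; Ben: 13 ≥ 7). Ava gets 13.
Both the park is a pure NE (Ava: 12 ≥ 9; Ben: 12 ≥ 11). Ava gets 12.
Every other cell has a profitable deviation for at least one player. Highest of {13, 12} is 13.

13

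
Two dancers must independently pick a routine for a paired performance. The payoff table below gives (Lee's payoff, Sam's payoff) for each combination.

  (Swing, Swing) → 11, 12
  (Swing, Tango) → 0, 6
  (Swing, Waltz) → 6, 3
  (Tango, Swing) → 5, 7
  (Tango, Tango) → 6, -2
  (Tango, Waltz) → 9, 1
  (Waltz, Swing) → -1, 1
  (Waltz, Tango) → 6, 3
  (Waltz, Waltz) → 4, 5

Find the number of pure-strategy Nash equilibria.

1

Both Swing: Lee gets 11 (best alternative 5); Sam gets 12 (best alternative 6). Neither deviates — NE.
Both Waltz is not a NE: Lee would switch to Tango (9 > 4).
No other cell survives both best-response checks, so there is 1 pure NE.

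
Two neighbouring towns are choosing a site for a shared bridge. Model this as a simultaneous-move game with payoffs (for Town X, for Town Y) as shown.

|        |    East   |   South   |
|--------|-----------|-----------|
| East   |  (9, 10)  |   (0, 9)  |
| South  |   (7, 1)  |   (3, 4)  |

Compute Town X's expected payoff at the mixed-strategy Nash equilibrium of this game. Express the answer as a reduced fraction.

27/5

Town Y mixes with probability q on East, chosen so Town X is indifferent: 9q + 0(1−q) = 7q + 3(1−q) gives q = 3/5.
Town X's expected payoff (from either row, since indifferent) is 9·3/5 + 0·2/5 = 27/5.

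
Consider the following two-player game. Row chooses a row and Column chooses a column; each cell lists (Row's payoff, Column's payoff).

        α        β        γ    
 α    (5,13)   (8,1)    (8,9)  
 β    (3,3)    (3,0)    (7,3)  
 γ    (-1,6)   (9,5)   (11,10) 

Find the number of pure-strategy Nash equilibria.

Both α: Row gets 5 (best alternative 3); Column gets 13 (best alternative 9). Neither deviates — NE.
Both γ: Row gets 11 (best alternative 8); Column gets 10 (best alternative 6). Neither deviates — NE.
Both β is not a NE: Row would switch to γ (9 > 3).
No other cell survives both best-response checks, so there are 2 pure NE.

2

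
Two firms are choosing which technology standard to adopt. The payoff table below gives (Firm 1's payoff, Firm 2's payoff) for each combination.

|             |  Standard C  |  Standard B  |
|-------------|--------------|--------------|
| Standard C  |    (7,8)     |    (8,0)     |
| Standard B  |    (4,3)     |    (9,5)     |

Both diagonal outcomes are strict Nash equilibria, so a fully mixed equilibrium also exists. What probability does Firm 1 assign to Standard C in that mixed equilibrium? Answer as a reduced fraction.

1/5

Firm 1's mix p on Standard C must make Firm 2 indifferent between Standard C and Standard B.
Firm 2's payoff from Standard C: 8p + 3(1−p). From Standard B: 0p + 5(1−p).
Set equal: 8p = 2(1−p) → p = 2/10 = 1/5.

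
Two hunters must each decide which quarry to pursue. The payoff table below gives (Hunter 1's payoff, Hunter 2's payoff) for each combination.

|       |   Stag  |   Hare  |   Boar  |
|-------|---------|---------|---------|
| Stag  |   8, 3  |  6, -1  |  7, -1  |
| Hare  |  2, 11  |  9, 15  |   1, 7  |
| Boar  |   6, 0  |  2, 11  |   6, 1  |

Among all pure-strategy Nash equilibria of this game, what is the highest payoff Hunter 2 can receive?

Both Stag is a pure NE (Hunter 1: 8 ≥ 6; Hunter 2: 3 ≥ -1). Hunter 2 gets 3.
Both Hare is a pure NE (Hunter 1: 9 ≥ 6; Hunter 2: 15 ≥ 11). Hunter 2 gets 15.
Every other cell has a profitable deviation for at least one player. Highest of {3, 15} is 15.

15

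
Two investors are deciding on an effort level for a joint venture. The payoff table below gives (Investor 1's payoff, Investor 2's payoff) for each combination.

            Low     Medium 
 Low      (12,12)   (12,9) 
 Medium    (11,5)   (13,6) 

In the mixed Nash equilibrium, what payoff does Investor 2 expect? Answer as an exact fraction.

Investor 1 mixes with probability p on Low, chosen so Investor 2 is indifferent: 12p + 5(1−p) = 9p + 6(1−p) gives p = 1/4.
Investor 2's expected payoff is 12·1/4 + 5·3/4 = 27/4.

27/4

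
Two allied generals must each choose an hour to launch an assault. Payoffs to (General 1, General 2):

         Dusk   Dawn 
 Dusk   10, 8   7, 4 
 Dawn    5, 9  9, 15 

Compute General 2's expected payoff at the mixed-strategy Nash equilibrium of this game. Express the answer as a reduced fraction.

General 1 mixes with probability p on Dusk, chosen so General 2 is indifferent: 8p + 9(1−p) = 4p + 15(1−p) gives p = 3/5.
General 2's expected payoff is 8·3/5 + 9·2/5 = 42/5.

42/5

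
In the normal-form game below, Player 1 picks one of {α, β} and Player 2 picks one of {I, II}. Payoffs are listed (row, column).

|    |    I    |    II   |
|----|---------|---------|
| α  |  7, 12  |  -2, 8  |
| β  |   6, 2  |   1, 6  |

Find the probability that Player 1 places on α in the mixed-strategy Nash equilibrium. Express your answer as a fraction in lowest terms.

Player 1's mix p on α must make Player 2 indifferent between I and II.
Player 2's payoff from I: 12p + 2(1−p). From II: 8p + 6(1−p).
Set equal: 4p = 4(1−p) → p = 4/8 = 1/2.

1/2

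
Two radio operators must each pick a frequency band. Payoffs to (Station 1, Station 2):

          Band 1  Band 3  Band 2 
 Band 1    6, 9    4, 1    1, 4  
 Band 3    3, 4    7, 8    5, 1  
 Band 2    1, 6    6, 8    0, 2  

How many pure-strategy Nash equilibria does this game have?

2

Both Band 1: Station 1 gets 6 (best alternative 3); Station 2 gets 9 (best alternative 4). Neither deviates — NE.
Both Band 3: Station 1 gets 7 (best alternative 6); Station 2 gets 8 (best alternative 4). Neither deviates — NE.
Both Band 2 is not a NE: Station 1 would switch to Band 3 (5 > 0).
No other cell survives both best-response checks, so there are 2 pure NE.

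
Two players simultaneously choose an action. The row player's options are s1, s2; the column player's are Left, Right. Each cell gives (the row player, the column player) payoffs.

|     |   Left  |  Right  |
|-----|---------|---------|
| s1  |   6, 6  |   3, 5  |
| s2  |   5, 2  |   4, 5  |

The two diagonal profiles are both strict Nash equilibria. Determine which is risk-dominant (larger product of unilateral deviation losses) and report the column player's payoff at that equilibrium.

At (s1, Left): the row player loses 6 − 5 = 1 by deviating; the column player loses 6 − 5 = 1. Product = 1·1 = 1.
At (s2, Right): the row player loses 4 − 3 = 1 by deviating; the column player loses 5 − 2 = 3. Product = 1·3 = 3.
3 > 1, so (s2, Right) is risk-dominant. The column player's payoff there is 5.

5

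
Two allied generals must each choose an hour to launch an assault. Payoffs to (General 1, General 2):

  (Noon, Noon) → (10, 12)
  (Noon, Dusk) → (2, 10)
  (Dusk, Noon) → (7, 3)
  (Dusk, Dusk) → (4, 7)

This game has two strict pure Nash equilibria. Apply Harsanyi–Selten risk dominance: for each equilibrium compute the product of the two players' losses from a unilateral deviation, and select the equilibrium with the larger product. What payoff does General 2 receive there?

7

At both Noon: General 1 loses 10 − 7 = 3 by deviating; General 2 loses 12 − 10 = 2. Product = 3·2 = 6.
At both Dusk: General 1 loses 4 − 2 = 2 by deviating; General 2 loses 7 − 3 = 4. Product = 2·4 = 8.
8 > 6, so both Dusk is risk-dominant. General 2's payoff there is 7.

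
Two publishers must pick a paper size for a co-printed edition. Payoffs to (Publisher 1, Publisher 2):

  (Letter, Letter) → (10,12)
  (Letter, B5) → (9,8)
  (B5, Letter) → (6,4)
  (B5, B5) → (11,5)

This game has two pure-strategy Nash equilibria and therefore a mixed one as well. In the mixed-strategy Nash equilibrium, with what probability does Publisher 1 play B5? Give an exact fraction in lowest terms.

Publisher 1's mix p on Letter must make Publisher 2 indifferent between Letter and B5.
Publisher 2's payoff from Letter: 12p + 4(1−p). From B5: 8p + 5(1−p).
Set equal: 4p = 1(1−p) → p = 1/5.
Probability on B5 is 1 − 1/5 = 4/5.

4/5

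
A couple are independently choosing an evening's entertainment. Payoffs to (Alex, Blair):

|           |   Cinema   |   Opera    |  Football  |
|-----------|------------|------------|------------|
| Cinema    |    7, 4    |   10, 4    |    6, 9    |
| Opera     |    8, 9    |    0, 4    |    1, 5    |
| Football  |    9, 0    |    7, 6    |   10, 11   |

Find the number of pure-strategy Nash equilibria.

1

Both Football: Alex gets 10 (best alternative 6); Blair gets 11 (best alternative 6). Neither deviates — NE.
Both Cinema is not a NE: Alex would switch to Football (9 > 7).
No other cell survives both best-response checks, so there is 1 pure NE.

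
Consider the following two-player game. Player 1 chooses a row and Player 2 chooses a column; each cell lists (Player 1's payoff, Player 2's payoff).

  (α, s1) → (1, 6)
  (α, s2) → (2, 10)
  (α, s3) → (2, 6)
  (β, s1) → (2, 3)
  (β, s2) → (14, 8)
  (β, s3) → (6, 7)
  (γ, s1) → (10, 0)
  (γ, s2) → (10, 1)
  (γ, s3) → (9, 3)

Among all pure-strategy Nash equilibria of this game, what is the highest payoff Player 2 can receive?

8

(β, s2) is a pure NE (Player 1: 14 ≥ 10; Player 2: 8 ≥ 7). Player 2 gets 8.
(γ, s3) is a pure NE (Player 1: 9 ≥ 6; Player 2: 3 ≥ 1). Player 2 gets 3.
Every other cell has a profitable deviation for at least one player. Highest of {8, 3} is 8.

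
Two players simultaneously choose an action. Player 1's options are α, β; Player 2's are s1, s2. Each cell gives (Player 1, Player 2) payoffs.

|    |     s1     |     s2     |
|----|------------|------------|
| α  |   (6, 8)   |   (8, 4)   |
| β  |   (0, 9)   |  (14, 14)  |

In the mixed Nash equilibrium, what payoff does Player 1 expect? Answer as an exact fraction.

7

Player 2 mixes with probability q on s1, chosen so Player 1 is indifferent: 6q + 8(1−q) = 0q + 14(1−q) gives q = 1/2.
Player 1's expected payoff (from either row, since indifferent) is 6·1/2 + 8·1/2 = 7.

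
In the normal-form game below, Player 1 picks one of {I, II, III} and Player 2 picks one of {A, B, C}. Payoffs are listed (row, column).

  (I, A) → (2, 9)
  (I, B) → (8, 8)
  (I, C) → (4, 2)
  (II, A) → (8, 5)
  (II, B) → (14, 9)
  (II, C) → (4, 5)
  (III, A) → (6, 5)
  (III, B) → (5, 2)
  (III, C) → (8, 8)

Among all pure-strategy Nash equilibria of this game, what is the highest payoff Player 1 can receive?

14

(II, B) is a pure NE (Player 1: 14 ≥ 8; Player 2: 9 ≥ 5). Player 1 gets 14.
(III, C) is a pure NE (Player 1: 8 ≥ 4; Player 2: 8 ≥ 5). Player 1 gets 8.
Every other cell has a profitable deviation for at least one player. Highest of {14, 8} is 14.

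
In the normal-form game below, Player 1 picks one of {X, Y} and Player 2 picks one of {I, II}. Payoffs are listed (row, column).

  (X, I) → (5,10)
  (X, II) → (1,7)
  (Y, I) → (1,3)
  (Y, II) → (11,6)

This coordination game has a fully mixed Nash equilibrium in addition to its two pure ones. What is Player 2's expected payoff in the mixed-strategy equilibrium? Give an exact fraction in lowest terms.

Player 1 mixes with probability p on X, chosen so Player 2 is indifferent: 10p + 3(1−p) = 7p + 6(1−p) gives p = 1/2.
Player 2's expected payoff is 10·1/2 + 3·1/2 = 13/2.

13/2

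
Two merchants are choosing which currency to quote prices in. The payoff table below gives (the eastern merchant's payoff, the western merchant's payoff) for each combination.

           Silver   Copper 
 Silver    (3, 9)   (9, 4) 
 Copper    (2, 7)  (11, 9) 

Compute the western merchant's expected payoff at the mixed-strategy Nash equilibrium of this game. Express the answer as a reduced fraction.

The eastern merchant mixes with probability p on Silver, chosen so the western merchant is indifferent: 9p + 7(1−p) = 4p + 9(1−p) gives p = 2/7.
The western merchant's expected payoff is 9·2/7 + 7·5/7 = 53/7.

53/7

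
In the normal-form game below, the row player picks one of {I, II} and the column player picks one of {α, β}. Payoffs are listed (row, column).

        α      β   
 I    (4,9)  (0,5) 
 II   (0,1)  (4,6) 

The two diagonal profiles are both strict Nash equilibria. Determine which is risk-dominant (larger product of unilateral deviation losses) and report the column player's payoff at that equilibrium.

At (I, α): the row player loses 4 − 0 = 4 by deviating; the column player loses 9 − 5 = 4. Product = 4·4 = 16.
At (II, β): the row player loses 4 − 0 = 4 by deviating; the column player loses 6 − 1 = 5. Product = 4·5 = 20.
20 > 16, so (II, β) is risk-dominant. The column player's payoff there is 6.

6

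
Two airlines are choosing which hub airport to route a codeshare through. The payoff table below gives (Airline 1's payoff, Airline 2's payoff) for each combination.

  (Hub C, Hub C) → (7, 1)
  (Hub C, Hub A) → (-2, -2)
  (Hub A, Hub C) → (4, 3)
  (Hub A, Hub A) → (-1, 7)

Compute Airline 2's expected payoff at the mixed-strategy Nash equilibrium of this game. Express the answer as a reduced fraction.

13/7

Airline 1 mixes with probability p on Hub C, chosen so Airline 2 is indifferent: 1p + 3(1−p) = (-2)p + 7(1−p) gives p = 4/7.
Airline 2's expected payoff is 1·4/7 + 3·3/7 = 13/7.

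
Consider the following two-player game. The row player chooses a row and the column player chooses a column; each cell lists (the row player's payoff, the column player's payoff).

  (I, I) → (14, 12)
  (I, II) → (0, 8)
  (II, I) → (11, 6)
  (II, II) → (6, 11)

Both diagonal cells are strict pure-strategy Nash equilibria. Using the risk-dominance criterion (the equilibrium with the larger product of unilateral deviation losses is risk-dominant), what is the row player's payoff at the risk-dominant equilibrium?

At both I: the row player loses 14 − 11 = 3 by deviating; the column player loses 12 − 8 = 4. Product = 3·4 = 12.
At both II: the row player loses 6 − 0 = 6 by deviating; the column player loses 11 − 6 = 5. Product = 6·5 = 30.
30 > 12, so both II is risk-dominant. The row player's payoff there is 6.

6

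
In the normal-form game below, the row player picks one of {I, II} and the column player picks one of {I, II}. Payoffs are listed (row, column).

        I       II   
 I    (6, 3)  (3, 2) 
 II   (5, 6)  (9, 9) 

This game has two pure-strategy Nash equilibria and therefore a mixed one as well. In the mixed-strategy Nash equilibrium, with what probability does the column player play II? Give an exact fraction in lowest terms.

1/7

The column player's mix q on I must make the row player indifferent between I and II.
The row player's payoff from I: 6q + 3(1−q). From II: 5q + 9(1−q).
Set equal: 1q = 6(1−q) → q = 6/7.
Probability on II is 1 − 6/7 = 1/7.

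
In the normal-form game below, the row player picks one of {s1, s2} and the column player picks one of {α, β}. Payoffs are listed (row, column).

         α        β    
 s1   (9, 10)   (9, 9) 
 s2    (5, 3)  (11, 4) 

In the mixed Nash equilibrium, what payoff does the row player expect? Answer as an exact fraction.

The column player mixes with probability q on α, chosen so the row player is indifferent: 9q + 9(1−q) = 5q + 11(1−q) gives q = 1/3.
The row player's expected payoff (from either row, since indifferent) is 9·1/3 + 9·2/3 = 9.

9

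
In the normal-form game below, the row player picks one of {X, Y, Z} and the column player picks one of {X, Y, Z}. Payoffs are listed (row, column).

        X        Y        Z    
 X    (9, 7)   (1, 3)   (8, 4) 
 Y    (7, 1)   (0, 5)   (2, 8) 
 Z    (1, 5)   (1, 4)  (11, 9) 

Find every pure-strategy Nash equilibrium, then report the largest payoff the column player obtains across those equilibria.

Both X is a pure NE (the row player: 9 ≥ 7; the column player: 7 ≥ 4). The column player gets 7.
Both Z is a pure NE (the row player: 11 ≥ 8; the column player: 9 ≥ 5). The column player gets 9.
Every other cell has a profitable deviation for at least one player. Highest of {7, 9} is 9.

9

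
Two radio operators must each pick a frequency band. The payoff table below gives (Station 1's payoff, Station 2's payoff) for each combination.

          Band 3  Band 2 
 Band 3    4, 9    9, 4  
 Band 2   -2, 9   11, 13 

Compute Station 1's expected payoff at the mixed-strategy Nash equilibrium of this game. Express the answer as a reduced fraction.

Station 2 mixes with probability q on Band 3, chosen so Station 1 is indifferent: 4q + 9(1−q) = (-2)q + 11(1−q) gives q = 1/4.
Station 1's expected payoff (from either row, since indifferent) is 4·1/4 + 9·3/4 = 31/4.

31/4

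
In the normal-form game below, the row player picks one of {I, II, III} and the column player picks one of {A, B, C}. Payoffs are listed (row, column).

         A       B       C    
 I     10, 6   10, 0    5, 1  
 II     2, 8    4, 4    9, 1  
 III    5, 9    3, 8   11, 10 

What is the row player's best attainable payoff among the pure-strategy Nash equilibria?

11

(I, A) is a pure NE (the row player: 10 ≥ 5; the column player: 6 ≥ 1). The row player gets 10.
(III, C) is a pure NE (the row player: 11 ≥ 9; the column player: 10 ≥ 9). The row player gets 11.
Every other cell has a profitable deviation for at least one player. Highest of {10, 11} is 11.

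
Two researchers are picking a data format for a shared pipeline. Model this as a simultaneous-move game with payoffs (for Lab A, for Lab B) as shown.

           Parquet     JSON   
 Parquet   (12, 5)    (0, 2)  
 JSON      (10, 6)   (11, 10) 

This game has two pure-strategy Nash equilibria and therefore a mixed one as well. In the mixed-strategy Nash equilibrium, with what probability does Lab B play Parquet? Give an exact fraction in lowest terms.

Lab B's mix q on Parquet must make Lab A indifferent between Parquet and JSON.
Lab A's payoff from Parquet: 12q + 0(1−q). From JSON: 10q + 11(1−q).
Set equal: 2q = 11(1−q) → q = 11/13.

11/13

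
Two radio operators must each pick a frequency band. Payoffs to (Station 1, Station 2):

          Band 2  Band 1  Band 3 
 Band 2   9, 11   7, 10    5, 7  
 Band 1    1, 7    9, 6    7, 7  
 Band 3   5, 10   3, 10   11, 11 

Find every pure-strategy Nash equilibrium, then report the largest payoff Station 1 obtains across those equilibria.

11

Both Band 2 is a pure NE (Station 1: 9 ≥ 5; Station 2: 11 ≥ 10). Station 1 gets 9.
Both Band 3 is a pure NE (Station 1: 11 ≥ 7; Station 2: 11 ≥ 10). Station 1 gets 11.
Every other cell has a profitable deviation for at least one player. Highest of {9, 11} is 11.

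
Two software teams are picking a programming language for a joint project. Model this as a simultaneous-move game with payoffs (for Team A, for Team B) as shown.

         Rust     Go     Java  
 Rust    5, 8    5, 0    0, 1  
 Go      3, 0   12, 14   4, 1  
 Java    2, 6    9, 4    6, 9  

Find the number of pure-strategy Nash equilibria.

3

Both Rust: Team A gets 5 (best alternative 3); Team B gets 8 (best alternative 1). Neither deviates — NE.
Both Go: Team A gets 12 (best alternative 9); Team B gets 14 (best alternative 1). Neither deviates — NE.
Both Java: Team A gets 6 (best alternative 4); Team B gets 9 (best alternative 6). Neither deviates — NE.
(Java, Rust) is not a NE: Team A would switch to Rust (5 > 2).
No other cell survives both best-response checks, so there are 3 pure NE.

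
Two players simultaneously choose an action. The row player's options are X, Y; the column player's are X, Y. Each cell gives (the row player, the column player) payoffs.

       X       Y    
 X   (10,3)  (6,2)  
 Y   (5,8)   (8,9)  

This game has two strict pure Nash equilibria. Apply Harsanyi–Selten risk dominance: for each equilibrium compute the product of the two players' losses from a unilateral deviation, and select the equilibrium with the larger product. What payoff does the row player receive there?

10

At both X: the row player loses 10 − 5 = 5 by deviating; the column player loses 3 − 2 = 1. Product = 5·1 = 5.
At both Y: the row player loses 8 − 6 = 2 by deviating; the column player loses 9 − 8 = 1. Product = 2·1 = 2.
5 > 2, so both X is risk-dominant. The row player's payoff there is 10.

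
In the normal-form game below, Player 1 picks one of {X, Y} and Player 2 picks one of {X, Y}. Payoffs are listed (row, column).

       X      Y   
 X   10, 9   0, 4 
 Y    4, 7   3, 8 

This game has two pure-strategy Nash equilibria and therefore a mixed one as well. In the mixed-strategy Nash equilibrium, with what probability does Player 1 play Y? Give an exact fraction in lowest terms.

Player 1's mix p on X must make Player 2 indifferent between X and Y.
Player 2's payoff from X: 9p + 7(1−p). From Y: 4p + 8(1−p).
Set equal: 5p = 1(1−p) → p = 1/6.
Probability on Y is 1 − 1/6 = 5/6.

5/6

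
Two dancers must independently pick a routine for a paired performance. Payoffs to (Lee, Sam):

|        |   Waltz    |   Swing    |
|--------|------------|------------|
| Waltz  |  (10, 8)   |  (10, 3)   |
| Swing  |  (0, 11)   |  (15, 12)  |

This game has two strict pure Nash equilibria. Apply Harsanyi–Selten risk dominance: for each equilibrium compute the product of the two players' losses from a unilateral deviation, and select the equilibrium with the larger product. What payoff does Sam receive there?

At both Waltz: Lee loses 10 − 0 = 10 by deviating; Sam loses 8 − 3 = 5. Product = 10·5 = 50.
At both Swing: Lee loses 15 − 10 = 5 by deviating; Sam loses 12 − 11 = 1. Product = 5·1 = 5.
50 > 5, so both Waltz is risk-dominant. Sam's payoff there is 8.

8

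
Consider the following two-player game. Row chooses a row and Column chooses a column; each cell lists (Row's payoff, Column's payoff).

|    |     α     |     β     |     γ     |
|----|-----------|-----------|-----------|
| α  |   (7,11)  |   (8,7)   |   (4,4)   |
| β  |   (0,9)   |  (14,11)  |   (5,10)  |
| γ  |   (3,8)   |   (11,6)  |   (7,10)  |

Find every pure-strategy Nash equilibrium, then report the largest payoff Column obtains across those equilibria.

11

Both α is a pure NE (Row: 7 ≥ 3; Column: 11 ≥ 7). Column gets 11.
Both β is a pure NE (Row: 14 ≥ 11; Column: 11 ≥ 10). Column gets 11.
Both γ is a pure NE (Row: 7 ≥ 5; Column: 10 ≥ 8). Column gets 10.
Every other cell has a profitable deviation for at least one player. Highest of {11, 11, 10} is 11.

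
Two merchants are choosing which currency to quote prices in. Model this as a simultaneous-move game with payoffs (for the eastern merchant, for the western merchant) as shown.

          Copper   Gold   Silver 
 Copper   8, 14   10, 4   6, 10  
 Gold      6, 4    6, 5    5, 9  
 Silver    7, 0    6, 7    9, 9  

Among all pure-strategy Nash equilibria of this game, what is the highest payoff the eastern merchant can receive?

Both Copper is a pure NE (the eastern merchant: 8 ≥ 7; the western merchant: 14 ≥ 10). The eastern merchant gets 8.
Both Silver is a pure NE (the eastern merchant: 9 ≥ 6; the western merchant: 9 ≥ 7). The eastern merchant gets 9.
Every other cell has a profitable deviation for at least one player. Highest of {8, 9} is 9.

9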